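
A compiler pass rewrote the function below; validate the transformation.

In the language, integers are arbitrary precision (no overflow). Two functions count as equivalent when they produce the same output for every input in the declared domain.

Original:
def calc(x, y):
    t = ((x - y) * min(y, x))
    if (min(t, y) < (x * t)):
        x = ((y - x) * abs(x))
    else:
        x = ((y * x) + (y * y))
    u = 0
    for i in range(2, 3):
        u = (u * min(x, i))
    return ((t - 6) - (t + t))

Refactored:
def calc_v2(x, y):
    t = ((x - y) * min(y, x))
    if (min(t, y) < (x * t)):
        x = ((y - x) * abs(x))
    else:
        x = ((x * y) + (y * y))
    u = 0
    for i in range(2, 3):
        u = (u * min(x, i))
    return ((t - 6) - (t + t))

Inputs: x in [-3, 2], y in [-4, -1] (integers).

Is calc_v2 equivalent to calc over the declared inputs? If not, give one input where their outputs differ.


Equivalent — the differences include same computation, different form, yet no declared input distinguishes the two.
One worked example (x=1, y=-3) — calc: t := -12 | (min(t, y) < (x * t)): false | x := 6 | u := 0 | iter i=2: | u := 0 | result 6; calc_v2: t := -12 | (min(t, y) < (x * t)): false | x := 6 | u := 0 | iter i=2: | u := 0 | result 6; agreement on 6.
An exhaustive pass over the 24 declared inputs shows identical outputs.
verdict: equivalent


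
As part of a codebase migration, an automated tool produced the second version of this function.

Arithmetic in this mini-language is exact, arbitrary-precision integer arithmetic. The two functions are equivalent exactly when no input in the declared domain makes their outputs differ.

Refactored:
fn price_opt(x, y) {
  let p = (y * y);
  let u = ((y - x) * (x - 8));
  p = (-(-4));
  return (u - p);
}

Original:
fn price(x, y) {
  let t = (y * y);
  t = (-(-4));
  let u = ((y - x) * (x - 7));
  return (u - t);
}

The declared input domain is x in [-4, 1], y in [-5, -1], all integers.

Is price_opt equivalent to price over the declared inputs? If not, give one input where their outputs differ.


Try x=-4, y=-5.
price: t=25, then t=4, then u=11, then returns 7
price_opt: p=25, then u=12, then p=4, then returns 8
7 vs 8 — the two versions disagree here.
verdict: not equivalent; witness: x=-4, y=-5


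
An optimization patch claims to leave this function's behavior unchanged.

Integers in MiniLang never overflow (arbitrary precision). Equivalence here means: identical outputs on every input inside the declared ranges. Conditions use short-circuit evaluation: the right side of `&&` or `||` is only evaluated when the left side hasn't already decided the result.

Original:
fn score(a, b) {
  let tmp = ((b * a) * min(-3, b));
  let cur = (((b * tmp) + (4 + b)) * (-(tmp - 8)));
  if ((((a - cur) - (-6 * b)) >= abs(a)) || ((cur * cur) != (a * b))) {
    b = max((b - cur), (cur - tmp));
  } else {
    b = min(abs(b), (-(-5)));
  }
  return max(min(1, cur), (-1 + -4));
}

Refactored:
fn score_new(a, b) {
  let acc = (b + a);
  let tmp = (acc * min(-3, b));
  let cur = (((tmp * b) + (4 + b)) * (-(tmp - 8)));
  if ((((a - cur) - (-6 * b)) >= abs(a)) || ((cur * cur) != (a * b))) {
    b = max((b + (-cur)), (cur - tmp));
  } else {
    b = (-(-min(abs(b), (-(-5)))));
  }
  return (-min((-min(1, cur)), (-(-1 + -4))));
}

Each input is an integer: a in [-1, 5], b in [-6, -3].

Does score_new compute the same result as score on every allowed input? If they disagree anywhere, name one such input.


Input a=0, b=-6: -5 from score versus 1 from score_new.
verdict: not equivalent; witness: a=0, b=-6


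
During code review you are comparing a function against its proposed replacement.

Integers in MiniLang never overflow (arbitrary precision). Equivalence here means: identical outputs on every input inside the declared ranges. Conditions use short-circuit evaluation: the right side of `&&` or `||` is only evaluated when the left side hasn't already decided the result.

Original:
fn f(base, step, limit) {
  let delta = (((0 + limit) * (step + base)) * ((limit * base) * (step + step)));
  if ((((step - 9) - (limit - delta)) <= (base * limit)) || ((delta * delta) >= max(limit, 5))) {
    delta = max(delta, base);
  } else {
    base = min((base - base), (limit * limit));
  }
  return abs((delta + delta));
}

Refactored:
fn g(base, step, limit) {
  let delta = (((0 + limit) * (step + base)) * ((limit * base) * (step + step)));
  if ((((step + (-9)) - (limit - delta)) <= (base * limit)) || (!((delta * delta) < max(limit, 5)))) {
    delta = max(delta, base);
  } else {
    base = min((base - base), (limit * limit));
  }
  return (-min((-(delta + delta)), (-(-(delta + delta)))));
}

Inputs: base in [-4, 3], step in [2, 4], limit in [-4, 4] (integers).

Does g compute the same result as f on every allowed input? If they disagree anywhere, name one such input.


Comparing the listings, the differences include: comparison usage differs; and boolean connective usage differs; and arithmetic usage differs; and min/max/abs usage differs.
One worked example (base=3, step=4, limit=-2) — f: delta=672, then ((((step - 9) - (limit - delta)) <= (base * limit)) || ((delta * delta) >= max(limit, 5))) is true, then delta=672, then returns 1344; g: delta=672, then ((((step + (-9)) - (limit - delta)) <= (base * limit)) || (!((delta * delta) < max(limit, 5)))) is true, then delta=672, then returns 1344; agreement on 1344.
Sweeping the whole domain (216 inputs) finds no disagreement.
verdict: equivalent


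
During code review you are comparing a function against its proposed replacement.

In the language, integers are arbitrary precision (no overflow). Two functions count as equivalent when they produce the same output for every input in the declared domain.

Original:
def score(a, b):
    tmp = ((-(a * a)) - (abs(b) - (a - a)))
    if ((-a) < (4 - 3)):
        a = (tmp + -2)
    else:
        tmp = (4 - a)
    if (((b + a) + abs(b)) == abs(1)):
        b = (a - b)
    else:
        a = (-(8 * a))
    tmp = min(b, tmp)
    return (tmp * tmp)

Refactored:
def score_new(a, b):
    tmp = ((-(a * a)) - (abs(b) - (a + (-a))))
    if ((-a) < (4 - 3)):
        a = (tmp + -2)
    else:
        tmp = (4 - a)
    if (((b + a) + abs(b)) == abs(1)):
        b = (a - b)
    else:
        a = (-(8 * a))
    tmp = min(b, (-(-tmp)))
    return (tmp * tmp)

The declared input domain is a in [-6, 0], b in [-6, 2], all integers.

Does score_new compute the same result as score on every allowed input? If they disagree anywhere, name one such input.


Side by side, the visible changes include: arithmetic usage differs.
Spot check at a=-2, b=-4 — score: tmp = -8; ((-a) < (4 - 3)) -> false; tmp = 6; (((b + a) + abs(b)) == abs(1)) -> false; a = 16; tmp = -4; return 16. score_new: tmp = -8; ((-a) < (4 - 3)) -> false; tmp = 6; (((b + a) + abs(b)) == abs(1)) -> false; a = 16; tmp = -4; return 16. Both give 16.
Checked all 63 inputs in the declared domain: the outputs agree on every one.
verdict: equivalent


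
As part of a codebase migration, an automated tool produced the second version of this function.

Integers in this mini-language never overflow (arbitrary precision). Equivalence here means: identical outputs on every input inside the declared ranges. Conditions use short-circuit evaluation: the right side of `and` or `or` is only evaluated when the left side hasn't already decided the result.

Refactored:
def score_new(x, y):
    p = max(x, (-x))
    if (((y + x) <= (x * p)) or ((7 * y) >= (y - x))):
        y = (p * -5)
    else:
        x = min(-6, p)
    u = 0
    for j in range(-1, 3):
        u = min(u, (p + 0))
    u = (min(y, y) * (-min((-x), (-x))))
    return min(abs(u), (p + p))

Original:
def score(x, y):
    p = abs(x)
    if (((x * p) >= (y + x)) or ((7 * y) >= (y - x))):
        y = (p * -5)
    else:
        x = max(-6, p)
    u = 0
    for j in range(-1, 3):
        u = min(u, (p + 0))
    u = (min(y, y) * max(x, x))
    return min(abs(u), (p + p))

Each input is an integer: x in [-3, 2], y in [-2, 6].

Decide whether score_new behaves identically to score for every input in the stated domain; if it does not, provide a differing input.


Consider the input x=-3, y=-1.
score: p = 3; (((x * p) >= (y + x)) or ((7 * y) >= (y - x))) -> false; x = 3; u = 0; [j=-1]; u = 0; [j=0]; u = 0; [j=1]; u = 0; [j=2]; u = 0; u = -3; return 3
score_new: p = 3; (((y + x) <= (x * p)) or ((7 * y) >= (y - x))) -> false; x = -6; u = 0; [j=-1]; u = 0; [j=0]; u = 0; [j=1]; u = 0; [j=2]; u = 0; u = 6; return 6
3 vs 6 — the two versions disagree here.
verdict: not equivalent; witness: x=-3, y=-1


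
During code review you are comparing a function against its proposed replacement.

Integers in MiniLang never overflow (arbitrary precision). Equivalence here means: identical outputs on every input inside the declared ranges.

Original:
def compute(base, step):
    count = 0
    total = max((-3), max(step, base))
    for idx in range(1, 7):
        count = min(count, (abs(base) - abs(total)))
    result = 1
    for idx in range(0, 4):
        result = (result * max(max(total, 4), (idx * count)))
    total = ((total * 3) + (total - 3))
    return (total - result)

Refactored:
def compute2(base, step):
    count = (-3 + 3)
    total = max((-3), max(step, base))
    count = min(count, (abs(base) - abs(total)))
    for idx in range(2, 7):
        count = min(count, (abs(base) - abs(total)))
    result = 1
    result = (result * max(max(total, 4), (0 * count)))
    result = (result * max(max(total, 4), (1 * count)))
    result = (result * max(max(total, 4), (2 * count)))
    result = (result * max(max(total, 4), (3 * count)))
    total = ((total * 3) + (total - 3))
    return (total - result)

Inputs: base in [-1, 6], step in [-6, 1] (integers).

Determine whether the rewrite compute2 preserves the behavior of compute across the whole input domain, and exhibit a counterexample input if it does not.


Behavior is preserved: although min/max/abs usage differs, plus constant usage differs, plus arithmetic usage differs, plus statement counts differ, plus loop structure differs, the outputs never diverge.
One worked example (base=1, step=-6) — compute: count=0, then total=1, then (idx=1), then count=0, then (idx=2), then count=0, then (idx=3), then count=0, then (idx=4), then count=0, then (idx=5), then count=0, then (idx=6), then count=0, then result=1, then (idx=0), then result=4, then (idx=1), then result=16, then (idx=2), then result=64, then (idx=3), then result=256, then total=1, then returns -255; compute2: count=0, then total=1, then count=0, then (idx=2), then count=0, then (idx=3), then count=0, then (idx=4), then count=0, then (idx=5), then count=0, then (idx=6), then count=0, then result=1, then result=4, then result=16, then result=64, then result=256, then total=1, then returns -255; agreement on -255.
Across all 64 domain points the two functions coincide.
verdict: equivalent


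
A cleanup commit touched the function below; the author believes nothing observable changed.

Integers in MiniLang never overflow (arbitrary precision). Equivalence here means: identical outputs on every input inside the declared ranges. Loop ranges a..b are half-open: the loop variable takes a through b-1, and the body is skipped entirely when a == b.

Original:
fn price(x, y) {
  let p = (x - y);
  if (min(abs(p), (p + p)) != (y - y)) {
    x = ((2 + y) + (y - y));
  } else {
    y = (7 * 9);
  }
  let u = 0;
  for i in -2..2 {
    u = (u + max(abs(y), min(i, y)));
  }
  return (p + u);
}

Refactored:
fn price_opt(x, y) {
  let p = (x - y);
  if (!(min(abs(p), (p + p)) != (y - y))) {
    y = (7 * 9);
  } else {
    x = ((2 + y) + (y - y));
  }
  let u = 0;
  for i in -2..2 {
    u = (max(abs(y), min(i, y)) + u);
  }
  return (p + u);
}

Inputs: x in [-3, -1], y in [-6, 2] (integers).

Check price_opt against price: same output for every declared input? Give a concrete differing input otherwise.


Side by side, the visible changes include: boolean connective usage differs.
One worked example (x=-3, y=-5) — price: p = 2; (min(abs(p), (p + p)) != (y - y)) -> true; x = -3; u = 0; [i=-2]; u = 5; [i=-1]; u = 10; [i=0]; u = 15; [i=1]; u = 20; return 22; price_opt: p = 2; (!(min(abs(p), (p + p)) != (y - y))) -> false; x = -3; u = 0; [i=-2]; u = 5; [i=-1]; u = 10; [i=0]; u = 15; [i=1]; u = 20; return 22; agreement on 22.
Across all 27 domain points the two functions coincide.
verdict: equivalent


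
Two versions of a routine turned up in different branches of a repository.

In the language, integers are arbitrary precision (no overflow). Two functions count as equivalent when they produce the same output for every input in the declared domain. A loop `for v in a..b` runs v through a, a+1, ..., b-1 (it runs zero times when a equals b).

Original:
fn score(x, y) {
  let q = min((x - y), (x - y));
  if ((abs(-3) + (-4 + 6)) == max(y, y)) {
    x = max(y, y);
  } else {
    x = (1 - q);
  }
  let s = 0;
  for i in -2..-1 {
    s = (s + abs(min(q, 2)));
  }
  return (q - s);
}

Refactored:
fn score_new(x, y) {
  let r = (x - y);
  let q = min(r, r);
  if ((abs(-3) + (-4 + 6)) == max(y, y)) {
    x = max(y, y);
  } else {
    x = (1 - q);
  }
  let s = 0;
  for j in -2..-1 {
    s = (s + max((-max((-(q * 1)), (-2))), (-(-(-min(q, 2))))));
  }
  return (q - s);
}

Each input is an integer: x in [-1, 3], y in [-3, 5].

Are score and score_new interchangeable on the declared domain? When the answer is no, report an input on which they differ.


Side by side, the visible changes include: statement counts differ; and arithmetic usage differs; and local variable names differ; and constant usage differs; and min/max/abs usage differs.
Spot check at x=2, y=0 — score: q=2, then ((abs(-3) + (-4 + 6)) == max(y, y)) is false, then x=-1, then s=0, then (i=-2), then s=2, then returns 0. score_new: r=2, then q=2, then ((abs(-3) + (-4 + 6)) == max(y, y)) is false, then x=-1, then s=0, then (j=-2), then s=2, then returns 0. Both give 0.
Checked all 45 inputs in the declared domain: the outputs agree on every one.
verdict: equivalent


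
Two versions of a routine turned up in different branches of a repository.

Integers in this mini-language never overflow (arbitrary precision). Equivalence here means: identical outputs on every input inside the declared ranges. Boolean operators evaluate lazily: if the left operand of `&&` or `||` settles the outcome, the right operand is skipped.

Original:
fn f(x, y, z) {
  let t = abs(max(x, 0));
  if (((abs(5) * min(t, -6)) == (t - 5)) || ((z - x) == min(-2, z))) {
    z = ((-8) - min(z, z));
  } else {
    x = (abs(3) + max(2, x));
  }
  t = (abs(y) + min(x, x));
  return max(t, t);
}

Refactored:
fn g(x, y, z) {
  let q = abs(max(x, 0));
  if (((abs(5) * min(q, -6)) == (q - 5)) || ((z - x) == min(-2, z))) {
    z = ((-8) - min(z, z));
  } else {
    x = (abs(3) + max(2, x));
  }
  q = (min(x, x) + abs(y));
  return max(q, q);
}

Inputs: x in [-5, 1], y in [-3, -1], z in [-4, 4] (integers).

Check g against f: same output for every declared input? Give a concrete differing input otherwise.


Reading the diff, among the changes: local variable names differ.
Tracing x=-3, y=-2, z=-3: f: t=0, then (((abs(5) * min(t, -6)) == (t - 5)) || ((z - x) == min(-2, z))) is false, then x=5, then t=7, then returns 7 | g: q=0, then (((abs(5) * min(q, -6)) == (q - 5)) || ((z - x) == min(-2, z))) is false, then x=5, then q=7, then returns 7 — matching result 7.
Every one of the 189 inputs gives matching results.
verdict: equivalent


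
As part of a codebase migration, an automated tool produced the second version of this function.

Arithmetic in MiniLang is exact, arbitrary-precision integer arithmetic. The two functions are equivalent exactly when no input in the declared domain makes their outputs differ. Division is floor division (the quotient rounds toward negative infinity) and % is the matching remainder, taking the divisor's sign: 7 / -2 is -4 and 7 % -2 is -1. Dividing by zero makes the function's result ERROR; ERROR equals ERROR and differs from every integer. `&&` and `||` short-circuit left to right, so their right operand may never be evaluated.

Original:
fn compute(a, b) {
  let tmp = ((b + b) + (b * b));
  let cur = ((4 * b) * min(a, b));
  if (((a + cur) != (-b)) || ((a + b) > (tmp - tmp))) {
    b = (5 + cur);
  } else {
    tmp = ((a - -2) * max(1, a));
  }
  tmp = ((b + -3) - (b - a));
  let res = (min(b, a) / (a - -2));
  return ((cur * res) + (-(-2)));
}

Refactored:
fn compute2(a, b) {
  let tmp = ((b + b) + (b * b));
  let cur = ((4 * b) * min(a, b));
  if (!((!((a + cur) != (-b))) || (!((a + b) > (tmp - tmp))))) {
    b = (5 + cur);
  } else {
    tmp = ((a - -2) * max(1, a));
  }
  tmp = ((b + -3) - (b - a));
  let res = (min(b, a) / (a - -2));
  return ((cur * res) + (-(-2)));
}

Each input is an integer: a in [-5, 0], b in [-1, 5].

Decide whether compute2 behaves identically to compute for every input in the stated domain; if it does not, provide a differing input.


There is a counterexample at a=-5, b=1: -98 on one side, -18 on the other.
compute: tmp = 3; cur = -20; (((a + cur) != (-b)) || ((a + b) > (tmp - tmp))) -> true; b = -15; tmp = -8; res = 5; return -98
compute2: tmp = 3; cur = -20; (!((!((a + cur) != (-b))) || (!((a + b) > (tmp - tmp))))) -> false; tmp = -3; tmp = -8; res = 1; return -18
verdict: not equivalent; witness: a=-5, b=1


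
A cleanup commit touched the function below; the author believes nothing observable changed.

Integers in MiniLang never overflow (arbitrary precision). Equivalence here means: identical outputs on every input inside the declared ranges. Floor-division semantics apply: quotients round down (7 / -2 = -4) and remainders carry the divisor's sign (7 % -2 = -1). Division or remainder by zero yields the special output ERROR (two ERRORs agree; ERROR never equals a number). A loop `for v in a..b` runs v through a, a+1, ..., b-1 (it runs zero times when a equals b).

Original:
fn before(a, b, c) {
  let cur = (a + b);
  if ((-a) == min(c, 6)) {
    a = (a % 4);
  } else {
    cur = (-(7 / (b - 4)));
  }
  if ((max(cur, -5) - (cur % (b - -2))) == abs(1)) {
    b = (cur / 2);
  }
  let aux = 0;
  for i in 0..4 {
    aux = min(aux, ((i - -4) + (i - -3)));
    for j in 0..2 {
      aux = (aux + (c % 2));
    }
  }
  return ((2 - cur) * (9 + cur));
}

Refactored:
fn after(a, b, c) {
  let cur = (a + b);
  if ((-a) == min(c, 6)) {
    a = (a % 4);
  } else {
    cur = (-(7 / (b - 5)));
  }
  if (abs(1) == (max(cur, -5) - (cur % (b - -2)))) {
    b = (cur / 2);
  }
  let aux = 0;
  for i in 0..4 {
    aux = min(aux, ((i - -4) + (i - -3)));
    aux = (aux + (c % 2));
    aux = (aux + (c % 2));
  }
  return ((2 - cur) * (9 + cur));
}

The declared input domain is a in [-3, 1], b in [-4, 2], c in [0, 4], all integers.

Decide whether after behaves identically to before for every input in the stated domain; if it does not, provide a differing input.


These are not equivalent — on a=-3, b=1, c=0 the outputs split (-12 vs 0).
before: cur becomes -2; next ((-a) == min(c, 6)) evaluates to false; next cur becomes 3; next ((max(cur, -5) - (cur % (b - -2))) == abs(1)) evaluates to false; next aux becomes 0; next at i=0:; next aux becomes 0; next at j=0:; next aux becomes 0; next at j=1:; next aux becomes 0; next at i=1:; next aux becomes 0; next at j=0:; next aux becomes 0; next at j=1:; next aux becomes 0; next at i=2:; next aux becomes 0; next at j=0:; next aux becomes 0; next at j=1:; next aux becomes 0; next at i=3:; next aux becomes 0; next at j=0:; next aux becomes 0; next at j=1:; next aux becomes 0; next final value -12
after: cur becomes -2; next ((-a) == min(c, 6)) evaluates to false; next cur becomes 2; next (abs(1) == (max(cur, -5) - (cur % (b - -2)))) evaluates to false; next aux becomes 0; next at i=0:; next aux becomes 0; next aux becomes 0; next aux becomes 0; next at i=1:; next aux becomes 0; next aux becomes 0; next aux becomes 0; next at i=2:; next aux becomes 0; next aux becomes 0; next aux becomes 0; next at i=3:; next aux becomes 0; next aux becomes 0; next aux becomes 0; next final value 0
verdict: not equivalent; witness: a=-3, b=1, c=0


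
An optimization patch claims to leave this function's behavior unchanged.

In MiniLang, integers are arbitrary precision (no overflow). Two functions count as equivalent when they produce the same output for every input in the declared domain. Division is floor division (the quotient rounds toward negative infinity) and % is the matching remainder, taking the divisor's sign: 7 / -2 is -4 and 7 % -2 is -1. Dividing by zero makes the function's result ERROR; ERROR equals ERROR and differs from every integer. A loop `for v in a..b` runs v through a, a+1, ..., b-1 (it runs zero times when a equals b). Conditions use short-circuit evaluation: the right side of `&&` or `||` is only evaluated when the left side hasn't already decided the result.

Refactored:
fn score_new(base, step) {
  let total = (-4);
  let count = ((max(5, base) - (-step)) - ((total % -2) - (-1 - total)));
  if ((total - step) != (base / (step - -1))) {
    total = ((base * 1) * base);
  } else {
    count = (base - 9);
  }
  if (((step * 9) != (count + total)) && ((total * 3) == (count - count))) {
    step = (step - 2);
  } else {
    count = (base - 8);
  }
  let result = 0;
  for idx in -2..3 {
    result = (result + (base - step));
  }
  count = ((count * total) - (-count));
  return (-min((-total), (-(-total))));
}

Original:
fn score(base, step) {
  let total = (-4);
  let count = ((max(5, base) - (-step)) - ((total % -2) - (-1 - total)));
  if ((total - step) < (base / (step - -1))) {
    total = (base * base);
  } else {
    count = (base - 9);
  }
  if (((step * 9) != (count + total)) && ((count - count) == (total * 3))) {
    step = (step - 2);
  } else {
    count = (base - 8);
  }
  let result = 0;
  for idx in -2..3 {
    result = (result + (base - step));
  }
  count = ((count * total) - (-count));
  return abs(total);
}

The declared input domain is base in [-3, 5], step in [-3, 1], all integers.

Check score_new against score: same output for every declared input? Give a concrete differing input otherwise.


Take base=3, step=-3.
score: total=-4, then count=5, then ((total - step) < (base / (step - -1))) is false, then count=-6, then (((step * 9) != (count + total)) && ((count - count) == (total * 3))) is false, then count=-5, then result=0, then (idx=-2), then result=6, then (idx=-1), then result=12, then (idx=0), then result=18, then (idx=1), then result=24, then (idx=2), then result=30, then count=15, then returns 4
score_new: total=-4, then count=5, then ((total - step) != (base / (step - -1))) is true, then total=9, then (((step * 9) != (count + total)) && ((total * 3) == (count - count))) is false, then count=-5, then result=0, then (idx=-2), then result=6, then (idx=-1), then result=12, then (idx=0), then result=18, then (idx=1), then result=24, then (idx=2), then result=30, then count=-50, then returns 9
4 against 9: the behavior changed.
verdict: not equivalent; witness: base=3, step=-3


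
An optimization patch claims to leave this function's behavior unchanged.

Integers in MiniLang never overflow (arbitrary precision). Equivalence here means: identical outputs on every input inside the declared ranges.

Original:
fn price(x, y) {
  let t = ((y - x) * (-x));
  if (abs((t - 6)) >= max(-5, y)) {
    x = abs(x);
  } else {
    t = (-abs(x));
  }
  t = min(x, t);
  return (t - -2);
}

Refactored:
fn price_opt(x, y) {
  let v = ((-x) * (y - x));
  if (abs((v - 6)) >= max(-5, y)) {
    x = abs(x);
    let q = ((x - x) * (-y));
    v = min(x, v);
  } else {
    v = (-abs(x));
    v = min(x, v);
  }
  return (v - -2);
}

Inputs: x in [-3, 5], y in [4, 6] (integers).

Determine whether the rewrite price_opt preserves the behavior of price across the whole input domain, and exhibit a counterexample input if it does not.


This is a faithful refactor — min/max/abs usage differs; arithmetic usage differs; local variable names differ; statement counts differ, but the computed results match everywhere.
One worked example (x=-3, y=5) — price: t=24, then (abs((t - 6)) >= max(-5, y)) is true, then x=3, then t=3, then returns 5; price_opt: v=24, then (abs((v - 6)) >= max(-5, y)) is true, then x=3, then q=0, then v=3, then returns 5; agreement on 5.
Every one of the 27 inputs gives matching results.
verdict: equivalent


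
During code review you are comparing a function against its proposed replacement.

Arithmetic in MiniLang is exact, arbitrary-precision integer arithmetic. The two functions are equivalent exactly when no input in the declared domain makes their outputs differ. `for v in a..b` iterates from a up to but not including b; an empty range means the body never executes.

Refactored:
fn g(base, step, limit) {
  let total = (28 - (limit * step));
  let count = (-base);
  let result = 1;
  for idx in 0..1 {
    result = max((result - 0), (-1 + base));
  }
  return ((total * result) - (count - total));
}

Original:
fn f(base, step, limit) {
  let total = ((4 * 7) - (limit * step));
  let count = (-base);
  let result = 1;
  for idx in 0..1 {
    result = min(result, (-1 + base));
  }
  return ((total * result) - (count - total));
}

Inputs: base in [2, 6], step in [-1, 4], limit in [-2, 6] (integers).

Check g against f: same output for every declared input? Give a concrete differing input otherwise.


Not equivalent: base=3, step=-1, limit=-2 separates them (55 vs 81).
f: total := 26 | count := -3 | result := 1 | iter idx=0: | result := 1 | result 55
g: total := 26 | count := -3 | result := 1 | iter idx=0: | result := 2 | result 81
verdict: not equivalent; witness: base=3, step=-1, limit=-2


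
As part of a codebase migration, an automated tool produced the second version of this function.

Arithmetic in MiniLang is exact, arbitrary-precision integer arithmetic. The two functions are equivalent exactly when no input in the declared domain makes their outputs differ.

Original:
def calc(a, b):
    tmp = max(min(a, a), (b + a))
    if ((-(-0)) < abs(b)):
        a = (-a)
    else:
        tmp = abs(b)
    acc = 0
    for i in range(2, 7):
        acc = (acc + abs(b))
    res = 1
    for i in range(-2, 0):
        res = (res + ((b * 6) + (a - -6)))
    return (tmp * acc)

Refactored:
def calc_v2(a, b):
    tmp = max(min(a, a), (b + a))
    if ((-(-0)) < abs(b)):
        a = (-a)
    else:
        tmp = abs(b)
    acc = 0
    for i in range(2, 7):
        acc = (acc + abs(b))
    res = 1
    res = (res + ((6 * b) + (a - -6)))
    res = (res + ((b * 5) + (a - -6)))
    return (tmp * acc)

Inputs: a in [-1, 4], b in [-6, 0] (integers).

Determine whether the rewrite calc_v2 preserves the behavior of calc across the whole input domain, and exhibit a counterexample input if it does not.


The one real change (`6` became `5`) has no effect anywhere in the declared ranges.
One worked example (a=3, b=-1) — calc: tmp = 3; ((-(-0)) < abs(b)) -> true; a = -3; acc = 0; [i=2]; acc = 1; [i=3]; acc = 2; [i=4]; acc = 3; [i=5]; acc = 4; [i=6]; acc = 5; res = 1; [i=-2]; res = -2; [i=-1]; res = -5; return 15; calc_v2: tmp = 3; ((-(-0)) < abs(b)) -> true; a = -3; acc = 0; [i=2]; acc = 1; [i=3]; acc = 2; [i=4]; acc = 3; [i=5]; acc = 4; [i=6]; acc = 5; res = 1; res = -2; res = -4; return 15; agreement on 15.
An exhaustive pass over the 42 declared inputs shows identical outputs.
verdict: equivalent


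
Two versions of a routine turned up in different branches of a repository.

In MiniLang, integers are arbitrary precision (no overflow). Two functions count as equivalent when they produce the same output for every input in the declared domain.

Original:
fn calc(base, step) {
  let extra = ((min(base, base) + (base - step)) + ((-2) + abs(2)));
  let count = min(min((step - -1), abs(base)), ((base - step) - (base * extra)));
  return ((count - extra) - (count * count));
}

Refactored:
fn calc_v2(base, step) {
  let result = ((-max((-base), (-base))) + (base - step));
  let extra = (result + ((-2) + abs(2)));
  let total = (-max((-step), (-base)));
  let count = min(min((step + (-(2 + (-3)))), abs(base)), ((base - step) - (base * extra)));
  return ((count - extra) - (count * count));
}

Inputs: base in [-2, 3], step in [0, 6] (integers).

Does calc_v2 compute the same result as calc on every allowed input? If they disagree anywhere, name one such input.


Side by side, the visible changes include: arithmetic usage differs; also statement counts differ; also min/max/abs usage differs; also constant usage differs; also local variable names differ.
Tracing base=3, step=2: calc: extra=4, then count=-11, then returns -136 | calc_v2: result=4, then extra=4, then total=2, then count=-11, then returns -136 — matching result -136.
Checked all 42 inputs in the declared domain: the outputs agree on every one.
verdict: equivalent


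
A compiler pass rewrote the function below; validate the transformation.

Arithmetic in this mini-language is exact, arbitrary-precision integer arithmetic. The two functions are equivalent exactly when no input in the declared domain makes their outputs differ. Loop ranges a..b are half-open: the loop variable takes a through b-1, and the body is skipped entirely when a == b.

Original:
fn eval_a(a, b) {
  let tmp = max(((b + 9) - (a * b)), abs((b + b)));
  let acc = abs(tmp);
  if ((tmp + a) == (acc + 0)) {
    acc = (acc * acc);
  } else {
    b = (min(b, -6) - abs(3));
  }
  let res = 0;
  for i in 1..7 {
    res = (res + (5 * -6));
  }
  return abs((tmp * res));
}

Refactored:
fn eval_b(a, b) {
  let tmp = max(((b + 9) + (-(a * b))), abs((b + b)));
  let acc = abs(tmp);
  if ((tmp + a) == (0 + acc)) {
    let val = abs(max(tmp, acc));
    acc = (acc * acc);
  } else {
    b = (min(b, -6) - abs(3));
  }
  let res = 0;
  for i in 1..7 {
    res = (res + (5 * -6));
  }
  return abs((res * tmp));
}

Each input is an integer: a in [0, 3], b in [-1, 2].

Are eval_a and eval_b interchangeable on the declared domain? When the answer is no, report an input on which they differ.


Differences: statement counts differ, arithmetic usage differs, local variable names differ, min/max/abs usage differs — yet all 16 inputs agree.
verdict: equivalent


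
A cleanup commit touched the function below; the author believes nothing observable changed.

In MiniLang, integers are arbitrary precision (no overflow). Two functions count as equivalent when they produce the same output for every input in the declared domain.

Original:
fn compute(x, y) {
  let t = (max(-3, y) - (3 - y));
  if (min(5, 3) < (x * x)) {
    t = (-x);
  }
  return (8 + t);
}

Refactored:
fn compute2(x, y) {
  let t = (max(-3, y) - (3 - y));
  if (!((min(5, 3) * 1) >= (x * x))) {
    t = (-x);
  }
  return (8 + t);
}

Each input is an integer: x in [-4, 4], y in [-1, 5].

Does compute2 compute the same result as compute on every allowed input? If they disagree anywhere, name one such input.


Differences: constant usage differs; also comparison usage differs; also arithmetic usage differs; also boolean connective usage differs — yet all 63 inputs agree.
verdict: equivalent


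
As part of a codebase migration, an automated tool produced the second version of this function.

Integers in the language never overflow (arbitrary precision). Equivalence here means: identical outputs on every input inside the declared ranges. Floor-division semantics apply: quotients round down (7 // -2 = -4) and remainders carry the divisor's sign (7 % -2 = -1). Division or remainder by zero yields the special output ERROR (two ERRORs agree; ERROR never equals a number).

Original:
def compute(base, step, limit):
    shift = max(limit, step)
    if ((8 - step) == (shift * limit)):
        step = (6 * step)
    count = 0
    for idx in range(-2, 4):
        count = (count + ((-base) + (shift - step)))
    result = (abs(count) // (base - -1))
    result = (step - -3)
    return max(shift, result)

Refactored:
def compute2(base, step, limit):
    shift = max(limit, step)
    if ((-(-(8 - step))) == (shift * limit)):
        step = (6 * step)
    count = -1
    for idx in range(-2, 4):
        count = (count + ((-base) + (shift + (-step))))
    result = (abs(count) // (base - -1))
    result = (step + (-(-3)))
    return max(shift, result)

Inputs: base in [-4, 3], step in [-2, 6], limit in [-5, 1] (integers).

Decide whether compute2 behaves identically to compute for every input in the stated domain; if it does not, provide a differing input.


Although `0` became `-1`, no input in the stated domain can expose it.
Spot check at base=0, step=0, limit=0 — compute: shift becomes 0; next ((8 - step) == (shift * limit)) evaluates to false; next count becomes 0; next at idx=-2:; next count becomes 0; next at idx=-1:; next count becomes 0; next at idx=0:; next count becomes 0; next at idx=1:; next count becomes 0; next at idx=2:; next count becomes 0; next at idx=3:; next count becomes 0; next result becomes 0; next result becomes 3; next final value 3. compute2: shift becomes 0; next ((-(-(8 - step))) == (shift * limit)) evaluates to false; next count becomes -1; next at idx=-2:; next count becomes -1; next at idx=-1:; next count becomes -1; next at idx=0:; next count becomes -1; next at idx=1:; next count becomes -1; next at idx=2:; next count becomes -1; next at idx=3:; next count becomes -1; next result becomes 1; next result becomes 3; next final value 3. Both give 3.
Checked all 504 inputs in the declared domain: the outputs agree on every one.
verdict: equivalent


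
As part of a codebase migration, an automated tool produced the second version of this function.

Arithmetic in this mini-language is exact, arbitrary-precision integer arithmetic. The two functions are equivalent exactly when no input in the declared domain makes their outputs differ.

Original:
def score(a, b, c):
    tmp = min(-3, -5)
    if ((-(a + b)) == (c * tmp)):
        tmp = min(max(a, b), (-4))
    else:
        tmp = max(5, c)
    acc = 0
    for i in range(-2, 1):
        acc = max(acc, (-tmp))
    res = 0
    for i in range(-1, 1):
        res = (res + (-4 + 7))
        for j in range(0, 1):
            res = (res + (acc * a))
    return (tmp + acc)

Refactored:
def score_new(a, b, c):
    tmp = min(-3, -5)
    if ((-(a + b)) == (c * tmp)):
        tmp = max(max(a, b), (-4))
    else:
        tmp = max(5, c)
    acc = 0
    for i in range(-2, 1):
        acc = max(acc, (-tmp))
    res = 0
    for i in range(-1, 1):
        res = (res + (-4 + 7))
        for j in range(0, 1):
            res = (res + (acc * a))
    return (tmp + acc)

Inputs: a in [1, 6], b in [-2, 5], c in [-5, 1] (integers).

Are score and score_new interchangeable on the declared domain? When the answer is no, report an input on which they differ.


a=1, b=-1, c=0 yields 0 from score but 1 from score_new.
verdict: not equivalent; witness: a=1, b=-1, c=0


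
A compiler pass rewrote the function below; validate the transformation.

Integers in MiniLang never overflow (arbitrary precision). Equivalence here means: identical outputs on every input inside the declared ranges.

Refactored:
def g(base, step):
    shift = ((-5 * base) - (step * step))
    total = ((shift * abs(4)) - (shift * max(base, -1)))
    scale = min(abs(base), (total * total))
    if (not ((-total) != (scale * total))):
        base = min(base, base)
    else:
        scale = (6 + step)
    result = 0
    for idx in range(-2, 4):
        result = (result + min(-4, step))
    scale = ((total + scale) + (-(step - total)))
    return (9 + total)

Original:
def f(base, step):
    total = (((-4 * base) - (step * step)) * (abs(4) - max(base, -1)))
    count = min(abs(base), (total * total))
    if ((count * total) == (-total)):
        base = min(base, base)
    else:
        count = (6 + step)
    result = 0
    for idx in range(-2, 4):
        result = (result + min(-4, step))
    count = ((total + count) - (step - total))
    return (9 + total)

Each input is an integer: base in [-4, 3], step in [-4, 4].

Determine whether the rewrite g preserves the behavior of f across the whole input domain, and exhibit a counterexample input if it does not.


Input base=-4, step=-4: 9 from f versus 29 from g.
verdict: not equivalent; witness: base=-4, step=-4


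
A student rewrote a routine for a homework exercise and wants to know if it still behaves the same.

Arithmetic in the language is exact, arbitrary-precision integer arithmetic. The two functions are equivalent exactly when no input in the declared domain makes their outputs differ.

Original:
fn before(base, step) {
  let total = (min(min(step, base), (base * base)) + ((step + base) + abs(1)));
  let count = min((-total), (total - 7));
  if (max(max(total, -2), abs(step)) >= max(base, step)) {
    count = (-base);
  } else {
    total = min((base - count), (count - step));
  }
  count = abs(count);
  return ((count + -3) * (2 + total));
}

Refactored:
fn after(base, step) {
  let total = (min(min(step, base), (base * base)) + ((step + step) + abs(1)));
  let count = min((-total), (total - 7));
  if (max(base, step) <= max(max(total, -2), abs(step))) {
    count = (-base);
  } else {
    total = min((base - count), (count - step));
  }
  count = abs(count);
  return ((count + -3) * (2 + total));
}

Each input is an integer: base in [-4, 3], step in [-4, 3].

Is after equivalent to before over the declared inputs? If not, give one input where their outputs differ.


These are not equivalent — on base=-4, step=-3 the outputs split (-8 vs -7).
before: total = -10; count = -17; (max(max(total, -2), abs(step)) >= max(base, step)) -> true; count = 4; count = 4; return -8
after: total = -9; count = -16; (max(base, step) <= max(max(total, -2), abs(step))) -> true; count = 4; count = 4; return -7
verdict: not equivalent; witness: base=-4, step=-3


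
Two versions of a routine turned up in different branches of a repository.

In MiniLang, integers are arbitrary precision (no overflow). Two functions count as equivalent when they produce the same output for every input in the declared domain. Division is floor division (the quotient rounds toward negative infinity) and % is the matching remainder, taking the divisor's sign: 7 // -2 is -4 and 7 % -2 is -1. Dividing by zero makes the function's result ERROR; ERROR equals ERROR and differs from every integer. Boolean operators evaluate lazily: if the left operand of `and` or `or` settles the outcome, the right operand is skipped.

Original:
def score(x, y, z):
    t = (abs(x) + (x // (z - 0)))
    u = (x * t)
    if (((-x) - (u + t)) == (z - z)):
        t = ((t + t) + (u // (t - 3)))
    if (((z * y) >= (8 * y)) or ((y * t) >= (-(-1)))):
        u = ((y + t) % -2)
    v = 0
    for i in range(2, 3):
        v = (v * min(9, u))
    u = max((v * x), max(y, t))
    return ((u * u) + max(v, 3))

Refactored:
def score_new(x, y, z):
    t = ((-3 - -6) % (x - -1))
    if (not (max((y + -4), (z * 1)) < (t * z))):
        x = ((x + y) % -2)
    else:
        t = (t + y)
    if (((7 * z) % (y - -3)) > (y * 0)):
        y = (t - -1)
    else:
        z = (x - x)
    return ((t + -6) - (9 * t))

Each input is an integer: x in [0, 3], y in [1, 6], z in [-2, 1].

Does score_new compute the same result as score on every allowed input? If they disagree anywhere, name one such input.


Not equivalent: x=0, y=1, z=-2 separates them (4 vs -14).
score: t = 0; u = 0; (((-x) - (u + t)) == (z - z)) -> true; t = 0; (((z * y) >= (8 * y)) or ((y * t) >= (-(-1)))) -> false; v = 0; [i=2]; v = 0; u = 1; return 4
score_new: t = 0; (not (max((y + -4), (z * 1)) < (t * z))) -> false; t = 1; (((7 * z) % (y - -3)) > (y * 0)) -> true; y = 2; return -14
verdict: not equivalent; witness: x=0, y=1, z=-2


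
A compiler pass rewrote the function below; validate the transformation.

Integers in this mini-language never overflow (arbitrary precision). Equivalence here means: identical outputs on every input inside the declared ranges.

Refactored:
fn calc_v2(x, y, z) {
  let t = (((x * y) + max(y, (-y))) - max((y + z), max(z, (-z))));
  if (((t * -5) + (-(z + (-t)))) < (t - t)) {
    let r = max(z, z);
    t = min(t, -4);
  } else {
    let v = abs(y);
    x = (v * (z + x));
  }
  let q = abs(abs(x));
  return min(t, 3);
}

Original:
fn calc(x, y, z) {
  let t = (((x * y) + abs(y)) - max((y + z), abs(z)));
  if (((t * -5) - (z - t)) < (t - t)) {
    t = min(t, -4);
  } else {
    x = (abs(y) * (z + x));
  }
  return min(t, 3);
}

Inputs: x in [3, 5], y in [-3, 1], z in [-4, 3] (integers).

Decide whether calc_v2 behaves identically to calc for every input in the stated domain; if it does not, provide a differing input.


Reading the diff, among the changes: statement counts differ, and min/max/abs usage differs, and local variable names differ, and arithmetic usage differs.
One worked example (x=4, y=-2, z=1) — calc: t := -7 | (((t * -5) - (z - t)) < (t - t)): false | x := 10 | result -7; calc_v2: t := -7 | (((t * -5) + (-(z + (-t)))) < (t - t)): false | v := 2 | x := 10 | q := 10 | result -7; agreement on -7.
An exhaustive pass over the 120 declared inputs shows identical outputs.
verdict: equivalent
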